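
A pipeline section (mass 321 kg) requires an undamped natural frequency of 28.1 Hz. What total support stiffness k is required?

10000000 N/m

ω_n = 2πf_n = 2π × 28.1 = 176.6 rad/s.
k = m·ω_n² = 321 × 176.6² = 321 × 31170 = 10010000 N/m.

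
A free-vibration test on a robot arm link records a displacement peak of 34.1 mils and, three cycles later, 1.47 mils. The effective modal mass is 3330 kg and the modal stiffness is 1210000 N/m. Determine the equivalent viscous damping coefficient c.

Logarithmic decrement δ = (1/n)·ln(x₀/x_n) = (1/3)·ln(34.1/1.47) = (1/3)·ln(23.20) = 1.048.
ζ = δ/√(4π² + δ²) = 1.048/√(39.48 + 1.10) = 1.048/6.370 = 0.1645.
c = ζ · 2√(km) = 0.1645 × 2√(1210000 × 3330) = 0.1645 × 127000 = 20890 N·s/m.

20900 N·s/m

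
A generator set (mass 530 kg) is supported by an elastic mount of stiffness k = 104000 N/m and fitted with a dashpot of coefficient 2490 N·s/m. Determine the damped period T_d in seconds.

ω_n = √(k/m) = √(104000/530) = 14.01 rad/s.
Critical damping c_c = 2√(k·m) = 2√(104000 × 530) = 14850 N·s/m, so ζ = c/c_c = 2490/14850 = 0.1677.
ω_d = ω_n√(1 − ζ²) = 14.01 × √(1 − 0.0281) = 13.81 rad/s.
T_d = 2π/ω_d = 0.4550 s.

0.455 s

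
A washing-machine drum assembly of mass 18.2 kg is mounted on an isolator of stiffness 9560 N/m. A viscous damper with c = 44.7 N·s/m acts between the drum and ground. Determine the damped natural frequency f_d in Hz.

3.64 Hz

ω_n = √(k/m) = √(9560/18.2) = 22.92 rad/s.
Critical damping c_c = 2√(k·m) = 2√(9560 × 18.2) = 834.2 N·s/m, so ζ = c/c_c = 44.7/834.2 = 0.05358.
ω_d = ω_n√(1 − ζ²) = 22.92 × √(1 − 0.00287) = 22.89 rad/s.
f_d = ω_d/(2π) = 3.642 Hz.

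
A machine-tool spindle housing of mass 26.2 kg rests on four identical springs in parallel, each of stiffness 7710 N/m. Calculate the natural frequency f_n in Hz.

5.46 Hz

Parallel springs add: k_eq = 4 × 7710 = 30840 N/m.
ω_n = √(k_eq/m) = √(30840/26.2) = √1177 = 34.31 rad/s.
f_n = ω_n/(2π) = 34.31/6.283 = 5.460 Hz.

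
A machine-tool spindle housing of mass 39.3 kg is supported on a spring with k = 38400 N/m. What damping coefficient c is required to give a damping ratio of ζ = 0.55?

1350 N·s/m

c_c = 2√(k·m) = 2√(38400 × 39.3) = 2457 N·s/m.
c = ζ·c_c = 0.55 × 2457 = 1351 N·s/m.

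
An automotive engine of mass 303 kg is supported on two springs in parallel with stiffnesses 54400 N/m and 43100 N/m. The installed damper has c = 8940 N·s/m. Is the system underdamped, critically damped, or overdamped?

Parallel springs add: k_eq = 54400 + 43100 = 97500 N/m.
c_c = 2√(k_eq·m) = 10870 N·s/m; ζ = c/c_c = 8940/10870 = 0.822.
Since ζ < 1 the system is underdamped.

underdamped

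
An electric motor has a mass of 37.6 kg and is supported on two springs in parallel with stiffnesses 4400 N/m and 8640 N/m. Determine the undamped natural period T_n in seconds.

0.337 s

Parallel springs add: k_eq = 4400 + 8640 = 13040 N/m.
ω_n = √(k_eq/m) = √(13040/37.6) = √346.8 = 18.62 rad/s.
T_n = 2π/ω_n = 6.283/18.62 = 0.3374 s.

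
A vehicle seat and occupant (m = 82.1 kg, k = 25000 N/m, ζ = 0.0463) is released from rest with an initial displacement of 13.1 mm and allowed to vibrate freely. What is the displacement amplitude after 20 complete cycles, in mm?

Logarithmic decrement δ = 2πζ/√(1 − ζ²) = 2π × 0.04630/√(1 − 0.00214) = 0.2912.
After n cycles, x_n/x₀ = e^(−nδ), so x_20 = 13.1 × e^(−20 × 0.2912) = 13.1 × 0.002954 = 0.03870 mm.

0.0387 mm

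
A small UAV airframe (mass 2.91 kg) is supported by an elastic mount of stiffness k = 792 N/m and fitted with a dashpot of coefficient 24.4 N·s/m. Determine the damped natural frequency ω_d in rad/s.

ω_n = √(k/m) = √(792.0/2.91) = 16.50 rad/s.
Critical damping c_c = 2√(k·m) = 2√(792.0 × 2.91) = 96.01 N·s/m, so ζ = c/c_c = 24.4/96.01 = 0.2541.
ω_d = ω_n√(1 − ζ²) = 16.50 × √(1 − 0.0646) = 15.96 rad/s.

16.0 rad/s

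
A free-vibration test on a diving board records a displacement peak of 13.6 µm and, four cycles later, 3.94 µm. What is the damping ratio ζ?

Logarithmic decrement δ = (1/n)·ln(x₀/x_n) = (1/4)·ln(13.6/3.94) = (1/4)·ln(3.452) = 0.3097.
ζ = δ/√(4π² + δ²) = 0.3097/√(39.48 + 0.0959) = 0.3097/6.291 = 0.04923.

0.0492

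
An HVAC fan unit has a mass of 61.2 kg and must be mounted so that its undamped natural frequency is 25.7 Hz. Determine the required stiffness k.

1600000 N/m

ω_n = 2πf_n = 2π × 25.7 = 161.5 rad/s.
k = m·ω_n² = 61.2 × 161.5² = 61.2 × 26080 = 1596000 N/m.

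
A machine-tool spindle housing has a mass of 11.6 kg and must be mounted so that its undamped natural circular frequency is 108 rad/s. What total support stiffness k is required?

k = m·ω_n² = 11.6 × 108.0² = 11.6 × 11660 = 135300 N/m.

135000 N/m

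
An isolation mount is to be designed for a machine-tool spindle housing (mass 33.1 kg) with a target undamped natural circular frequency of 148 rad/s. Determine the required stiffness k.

k = m·ω_n² = 33.1 × 148.0² = 33.1 × 21900 = 725000 N/m.

725000 N/m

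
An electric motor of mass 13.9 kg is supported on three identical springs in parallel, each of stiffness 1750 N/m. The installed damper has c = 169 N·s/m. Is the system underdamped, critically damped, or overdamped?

underdamped

Parallel springs add: k_eq = 3 × 1750 = 5250 N/m.
c_c = 2√(k_eq·m) = 540.3 N·s/m; ζ = c/c_c = 169/540.3 = 0.313.
Since ζ < 1 the system is underdamped.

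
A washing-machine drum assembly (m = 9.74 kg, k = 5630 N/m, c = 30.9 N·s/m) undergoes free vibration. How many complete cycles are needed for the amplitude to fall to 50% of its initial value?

2 cycles

ζ = c/(2√(km)) = 30.9/(2√(5630 × 9.74)) = 30.9/468.3 = 0.06598.
Logarithmic decrement δ = 2πζ/√(1 − ζ²) = 2π × 0.06598/√(1 − 0.00435) = 0.4155.
x_n/x₀ = e^(−nδ) ≤ 0.5; take ln: n ≥ ln(1/0.5)/δ = 0.6931/0.4155 = 1.668.
So 2 complete cycles are required.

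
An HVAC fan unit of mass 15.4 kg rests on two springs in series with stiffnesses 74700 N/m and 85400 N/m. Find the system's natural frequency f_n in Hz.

8.10 Hz

Series springs: 1/k_eq = 1/74700 + 1/85400 = 2.510×10^-5, so k_eq = 39850 N/m.
ω_n = √(k_eq/m) = √(39850/15.4) = √2587 = 50.87 rad/s.
f_n = ω_n/(2π) = 50.87/6.283 = 8.096 Hz.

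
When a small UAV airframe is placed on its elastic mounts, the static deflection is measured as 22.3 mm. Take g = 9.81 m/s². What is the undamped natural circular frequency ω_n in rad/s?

21.0 rad/s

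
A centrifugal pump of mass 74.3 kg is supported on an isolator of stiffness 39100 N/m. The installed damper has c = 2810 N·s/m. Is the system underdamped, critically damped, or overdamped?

c_c = 2√(k·m) = 3409 N·s/m; ζ = c/c_c = 2810/3409 = 0.824.
Since ζ < 1 the system is underdamped.

underdamped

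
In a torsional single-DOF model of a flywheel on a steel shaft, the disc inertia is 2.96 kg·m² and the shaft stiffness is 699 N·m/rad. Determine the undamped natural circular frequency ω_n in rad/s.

ω_n = √(k_t/J) = √(699/2.96) = √236.1 = 15.37 rad/s.

15.4 rad/s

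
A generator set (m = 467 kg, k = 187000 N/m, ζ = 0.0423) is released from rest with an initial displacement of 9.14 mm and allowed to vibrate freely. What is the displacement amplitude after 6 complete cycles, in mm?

1.85 mm

Logarithmic decrement δ = 2πζ/√(1 − ζ²) = 2π × 0.04230/√(1 − 0.00179) = 0.2660.
After n cycles, x_n/x₀ = e^(−nδ), so x_6 = 9.14 × e^(−6 × 0.2660) = 9.14 × 0.2027 = 1.853 mm.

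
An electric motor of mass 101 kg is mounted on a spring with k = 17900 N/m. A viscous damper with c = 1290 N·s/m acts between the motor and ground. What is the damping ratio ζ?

ω_n = √(k/m) = √(17900/101) = 13.31 rad/s.
Critical damping c_c = 2√(k·m) = 2√(17900 × 101) = 2689 N·s/m, so ζ = c/c_c = 1290/2689 = 0.4797.

0.480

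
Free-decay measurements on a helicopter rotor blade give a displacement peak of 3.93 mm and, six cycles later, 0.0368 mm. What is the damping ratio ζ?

0.123

Logarithmic decrement δ = (1/n)·ln(x₀/x_n) = (1/6)·ln(3.93/0.0368) = (1/6)·ln(106.8) = 0.7785.
ζ = δ/√(4π² + δ²) = 0.7785/√(39.48 + 0.606) = 0.7785/6.331 = 0.1230.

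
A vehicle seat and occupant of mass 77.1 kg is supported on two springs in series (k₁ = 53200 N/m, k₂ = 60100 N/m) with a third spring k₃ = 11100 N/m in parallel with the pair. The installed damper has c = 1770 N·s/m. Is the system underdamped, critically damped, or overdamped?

underdamped

Series pair: k_s = k₁k₂/(k₁+k₂) = (53200)(60100)/(53200 + 60100) = 28220 N/m. In parallel with k₃: k_eq = 28220 + 11100 = 39320 N/m.
c_c = 2√(k_eq·m) = 3482 N·s/m; ζ = c/c_c = 1770/3482 = 0.508.
Since ζ < 1 the system is underdamped.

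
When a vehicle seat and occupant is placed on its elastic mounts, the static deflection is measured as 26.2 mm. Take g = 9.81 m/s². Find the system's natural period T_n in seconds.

ω_n = √(g/δ_st) = √(9.81/0.0262) = √374.4 = 19.35 rad/s.
T_n = 2π/ω_n = 6.283/19.35 = 0.3247 s.

0.325 s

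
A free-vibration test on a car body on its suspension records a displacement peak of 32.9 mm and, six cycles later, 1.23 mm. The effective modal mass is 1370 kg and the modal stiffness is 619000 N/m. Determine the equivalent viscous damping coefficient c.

5060 N·s/m

Logarithmic decrement δ = (1/n)·ln(x₀/x_n) = (1/6)·ln(32.9/1.23) = (1/6)·ln(26.75) = 0.5477.
ζ = δ/√(4π² + δ²) = 0.5477/√(39.48 + 0.300) = 0.5477/6.307 = 0.08685.
c = ζ · 2√(km) = 0.08685 × 2√(619000 × 1370) = 0.08685 × 58240 = 5058 N·s/m.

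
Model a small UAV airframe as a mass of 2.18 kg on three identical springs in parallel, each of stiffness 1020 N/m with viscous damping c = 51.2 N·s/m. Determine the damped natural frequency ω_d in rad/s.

Parallel springs add: k_eq = 3 × 1020 = 3060 N/m.
ω_n = √(k_eq/m) = √(3060/2.18) = 37.47 rad/s.
Critical damping c_c = 2√(k_eq·m) = 2√(3060 × 2.18) = 163.3 N·s/m, so ζ = c/c_c = 51.2/163.3 = 0.3134.
ω_d = ω_n√(1 − ζ²) = 37.47 × √(1 − 0.0982) = 35.58 rad/s.

35.6 rad/s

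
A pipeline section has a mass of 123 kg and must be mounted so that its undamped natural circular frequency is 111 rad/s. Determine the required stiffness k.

1520000 N/m

k = m·ω_n² = 123 × 111.0² = 123 × 12320 = 1515000 N/m.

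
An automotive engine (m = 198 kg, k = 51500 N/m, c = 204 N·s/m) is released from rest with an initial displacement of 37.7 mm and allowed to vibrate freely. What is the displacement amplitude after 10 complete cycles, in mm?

5.06 mm

ζ = c/(2√(km)) = 204/(2√(51500 × 198)) = 204/6387 = 0.03194.
Logarithmic decrement δ = 2πζ/√(1 − ζ²) = 2π × 0.03194/√(1 − 0.00102) = 0.2008.
After n cycles, x_n/x₀ = e^(−nδ), so x_10 = 37.7 × e^(−10 × 0.2008) = 37.7 × 0.1343 = 5.061 mm.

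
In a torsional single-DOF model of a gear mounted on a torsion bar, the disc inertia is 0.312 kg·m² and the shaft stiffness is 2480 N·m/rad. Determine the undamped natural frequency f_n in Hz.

ω_n = √(k_t/J) = √(2480/0.312) = √7949 = 89.16 rad/s.
f_n = ω_n/(2π) = 89.16/6.283 = 14.19 Hz.

14.2 Hz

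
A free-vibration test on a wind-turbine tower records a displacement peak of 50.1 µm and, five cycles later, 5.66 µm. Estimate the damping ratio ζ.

Logarithmic decrement δ = (1/n)·ln(x₀/x_n) = (1/5)·ln(50.1/5.66) = (1/5)·ln(8.852) = 0.4361.
ζ = δ/√(4π² + δ²) = 0.4361/√(39.48 + 0.190) = 0.4361/6.298 = 0.06924.

0.0692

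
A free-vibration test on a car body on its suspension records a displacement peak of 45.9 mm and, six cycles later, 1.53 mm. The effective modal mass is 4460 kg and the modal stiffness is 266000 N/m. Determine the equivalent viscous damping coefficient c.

Logarithmic decrement δ = (1/n)·ln(x₀/x_n) = (1/6)·ln(45.9/1.53) = (1/6)·ln(30.00) = 0.5669.
ζ = δ/√(4π² + δ²) = 0.5669/√(39.48 + 0.321) = 0.5669/6.309 = 0.08985.
c = ζ · 2√(km) = 0.08985 × 2√(266000 × 4460) = 0.08985 × 68890 = 6190 N·s/m.

6190 N·s/m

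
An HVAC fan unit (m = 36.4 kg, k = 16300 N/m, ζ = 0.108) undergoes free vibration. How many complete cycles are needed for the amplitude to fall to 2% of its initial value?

Logarithmic decrement δ = 2πζ/√(1 − ζ²) = 2π × 0.1080/√(1 − 0.0117) = 0.6826.
x_n/x₀ = e^(−nδ) ≤ 0.02; take ln: n ≥ ln(1/0.02)/δ = 3.912/0.6826 = 5.731.
So 6 complete cycles are required.

6 cycles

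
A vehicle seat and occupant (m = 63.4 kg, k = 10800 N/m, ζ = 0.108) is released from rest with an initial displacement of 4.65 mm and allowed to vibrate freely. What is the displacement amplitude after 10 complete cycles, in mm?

Logarithmic decrement δ = 2πζ/√(1 − ζ²) = 2π × 0.1080/√(1 − 0.0117) = 0.6826.
After n cycles, x_n/x₀ = e^(−nδ), so x_10 = 4.65 × e^(−10 × 0.6826) = 4.65 × 0.001085 = 0.005047 mm.

0.00505 mm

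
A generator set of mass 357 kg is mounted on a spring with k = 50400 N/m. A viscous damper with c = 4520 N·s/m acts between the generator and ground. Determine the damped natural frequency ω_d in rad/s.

ω_n = √(k/m) = √(50400/357) = 11.88 rad/s.
Critical damping c_c = 2√(k·m) = 2√(50400 × 357) = 8484 N·s/m, so ζ = c/c_c = 4520/8484 = 0.5328.
ω_d = ω_n√(1 − ζ²) = 11.88 × √(1 − 0.284) = 10.05 rad/s.

10.1 rad/s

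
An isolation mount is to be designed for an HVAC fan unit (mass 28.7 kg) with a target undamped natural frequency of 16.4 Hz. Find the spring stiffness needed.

305000 N/m

ω_n = 2πf_n = 2π × 16.4 = 103.0 rad/s.
k = m·ω_n² = 28.7 × 103.0² = 28.7 × 10620 = 304700 N/m.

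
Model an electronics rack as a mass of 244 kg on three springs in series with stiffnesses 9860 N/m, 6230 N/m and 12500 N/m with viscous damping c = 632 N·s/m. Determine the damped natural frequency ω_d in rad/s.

3.21 rad/s

Series springs: 1/k_eq = 1/9860 + 1/6230 + 1/12500 = 0.0003419, so k_eq = 2925 N/m.
ω_n = √(k_eq/m) = √(2925/244) = 3.462 rad/s.
Critical damping c_c = 2√(k_eq·m) = 2√(2925 × 244) = 1689 N·s/m, so ζ = c/c_c = 632/1689 = 0.3741.
ω_d = ω_n√(1 − ζ²) = 3.462 × √(1 − 0.140) = 3.211 rad/s.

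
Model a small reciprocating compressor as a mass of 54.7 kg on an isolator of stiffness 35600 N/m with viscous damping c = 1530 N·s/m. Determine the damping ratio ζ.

0.548

ω_n = √(k/m) = √(35600/54.7) = 25.51 rad/s.
Critical damping c_c = 2√(k·m) = 2√(35600 × 54.7) = 2791 N·s/m, so ζ = c/c_c = 1530/2791 = 0.5482.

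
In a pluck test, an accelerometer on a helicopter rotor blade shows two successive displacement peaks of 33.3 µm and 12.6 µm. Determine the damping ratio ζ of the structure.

Logarithmic decrement δ = (1/n)·ln(x₀/x_n) = (1/1)·ln(33.3/12.6) = (1/1)·ln(2.643) = 0.9719.
ζ = δ/√(4π² + δ²) = 0.9719/√(39.48 + 0.945) = 0.9719/6.358 = 0.1529.

0.153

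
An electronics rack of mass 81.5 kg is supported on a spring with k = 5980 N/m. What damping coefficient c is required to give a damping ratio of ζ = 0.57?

c_c = 2√(k·m) = 2√(5980 × 81.5) = 1396 N·s/m.
c = ζ·c_c = 0.57 × 1396 = 795.9 N·s/m.

796 N·s/m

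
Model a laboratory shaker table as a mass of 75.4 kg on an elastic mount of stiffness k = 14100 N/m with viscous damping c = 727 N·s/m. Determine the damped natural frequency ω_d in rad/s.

ω_n = √(k/m) = √(14100/75.4) = 13.67 rad/s.
Critical damping c_c = 2√(k·m) = 2√(14100 × 75.4) = 2062 N·s/m, so ζ = c/c_c = 727/2062 = 0.3525.
ω_d = ω_n√(1 − ζ²) = 13.67 × √(1 − 0.124) = 12.80 rad/s.

12.8 rad/s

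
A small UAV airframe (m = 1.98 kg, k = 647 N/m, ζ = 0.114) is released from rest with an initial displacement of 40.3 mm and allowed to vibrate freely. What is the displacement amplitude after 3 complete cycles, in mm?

Logarithmic decrement δ = 2πζ/√(1 − ζ²) = 2π × 0.1140/√(1 − 0.0130) = 0.7210.
After n cycles, x_n/x₀ = e^(−nδ), so x_3 = 40.3 × e^(−3 × 0.7210) = 40.3 × 0.1150 = 4.634 mm.

4.63 mm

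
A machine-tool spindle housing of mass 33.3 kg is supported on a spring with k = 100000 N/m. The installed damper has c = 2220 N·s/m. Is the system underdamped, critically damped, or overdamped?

underdamped

c_c = 2√(k·m) = 3650 N·s/m; ζ = c/c_c = 2220/3650 = 0.608.
Since ζ < 1 the system is underdamped.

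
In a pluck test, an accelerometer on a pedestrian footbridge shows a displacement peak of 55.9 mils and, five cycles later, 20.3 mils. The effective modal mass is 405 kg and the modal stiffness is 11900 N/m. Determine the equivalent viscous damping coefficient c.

141 N·s/m

Logarithmic decrement δ = (1/n)·ln(x₀/x_n) = (1/5)·ln(55.9/20.3) = (1/5)·ln(2.754) = 0.2026.
ζ = δ/√(4π² + δ²) = 0.2026/√(39.48 + 0.0410) = 0.2026/6.286 = 0.03223.
c = ζ · 2√(km) = 0.03223 × 2√(11900 × 405) = 0.03223 × 4391 = 141.5 N·s/m.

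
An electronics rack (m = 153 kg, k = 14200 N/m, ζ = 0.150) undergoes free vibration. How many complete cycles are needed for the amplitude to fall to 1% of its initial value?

5 cycles

Logarithmic decrement δ = 2πζ/√(1 − ζ²) = 2π × 0.1500/√(1 − 0.0225) = 0.9533.
x_n/x₀ = e^(−nδ) ≤ 0.01; take ln: n ≥ ln(1/0.01)/δ = 4.605/0.9533 = 4.831.
So 5 complete cycles are required.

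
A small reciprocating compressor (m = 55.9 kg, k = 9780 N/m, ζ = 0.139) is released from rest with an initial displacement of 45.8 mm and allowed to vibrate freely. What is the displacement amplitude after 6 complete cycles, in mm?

0.231 mm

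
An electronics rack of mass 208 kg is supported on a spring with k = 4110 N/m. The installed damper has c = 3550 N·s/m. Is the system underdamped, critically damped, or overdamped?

c_c = 2√(k·m) = 1849 N·s/m; ζ = c/c_c = 3550/1849 = 1.92.
Since ζ > 1 the system is overdamped.

overdamped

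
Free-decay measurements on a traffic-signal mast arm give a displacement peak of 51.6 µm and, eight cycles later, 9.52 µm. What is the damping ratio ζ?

Logarithmic decrement δ = (1/n)·ln(x₀/x_n) = (1/8)·ln(51.6/9.52) = (1/8)·ln(5.420) = 0.2113.
ζ = δ/√(4π² + δ²) = 0.2113/√(39.48 + 0.0446) = 0.2113/6.287 = 0.03361.

0.0336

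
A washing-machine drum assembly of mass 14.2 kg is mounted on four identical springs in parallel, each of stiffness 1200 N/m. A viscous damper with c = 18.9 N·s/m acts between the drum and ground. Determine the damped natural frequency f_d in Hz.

Parallel springs add: k_eq = 4 × 1200 = 4800 N/m.
ω_n = √(k_eq/m) = √(4800/14.2) = 18.39 rad/s.
Critical damping c_c = 2√(k_eq·m) = 2√(4800 × 14.2) = 522.1 N·s/m, so ζ = c/c_c = 18.9/522.1 = 0.03620.
ω_d = ω_n√(1 − ζ²) = 18.39 × √(1 − 0.00131) = 18.37 rad/s.
f_d = ω_d/(2π) = 2.924 Hz.

2.92 Hz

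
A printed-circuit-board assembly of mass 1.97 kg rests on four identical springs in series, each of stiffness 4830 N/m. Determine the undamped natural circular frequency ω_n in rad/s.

Series springs: 1/k_eq = 4/4830, so k_eq = 4830/4 = 1208 N/m.
ω_n = √(k_eq/m) = √(1208/1.97) = √612.9 = 24.76 rad/s.

24.8 rad/s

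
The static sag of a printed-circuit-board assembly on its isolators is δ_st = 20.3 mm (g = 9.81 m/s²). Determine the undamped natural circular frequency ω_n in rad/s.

ω_n = √(g/δ_st) = √(9.81/0.0203) = √483.3 = 21.98 rad/s.

22.0 rad/s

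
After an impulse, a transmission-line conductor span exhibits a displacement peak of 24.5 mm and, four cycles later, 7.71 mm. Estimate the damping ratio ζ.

Logarithmic decrement δ = (1/n)·ln(x₀/x_n) = (1/4)·ln(24.5/7.71) = (1/4)·ln(3.178) = 0.2890.
ζ = δ/√(4π² + δ²) = 0.2890/√(39.48 + 0.0835) = 0.2890/6.290 = 0.04595.

0.0460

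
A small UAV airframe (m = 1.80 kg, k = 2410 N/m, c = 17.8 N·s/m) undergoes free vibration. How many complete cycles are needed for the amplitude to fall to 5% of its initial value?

ζ = c/(2√(km)) = 17.8/(2√(2410 × 1.80)) = 17.8/131.7 = 0.1351.
Logarithmic decrement δ = 2πζ/√(1 − ζ²) = 2π × 0.1351/√(1 − 0.0183) = 0.8569.
x_n/x₀ = e^(−nδ) ≤ 0.05; take ln: n ≥ ln(1/0.05)/δ = 2.996/0.8569 = 3.496.
So 4 complete cycles are required.

4 cycles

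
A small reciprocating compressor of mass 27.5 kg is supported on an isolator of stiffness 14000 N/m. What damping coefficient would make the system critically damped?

c_c = 2√(k·m) = 2√(14000 × 27.5) = 2 × 620.5 = 1241 N·s/m.

1240 N·s/m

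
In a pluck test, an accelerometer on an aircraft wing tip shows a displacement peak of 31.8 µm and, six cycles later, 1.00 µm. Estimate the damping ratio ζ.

0.0914

Logarithmic decrement δ = (1/n)·ln(x₀/x_n) = (1/6)·ln(31.8/1.00) = (1/6)·ln(31.80) = 0.5766.
ζ = δ/√(4π² + δ²) = 0.5766/√(39.48 + 0.332) = 0.5766/6.310 = 0.09138.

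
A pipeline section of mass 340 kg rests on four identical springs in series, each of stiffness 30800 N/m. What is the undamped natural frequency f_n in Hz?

0.757 Hz

Series springs: 1/k_eq = 4/30800, so k_eq = 30800/4 = 7700 N/m.
ω_n = √(k_eq/m) = √(7700/340) = √22.65 = 4.759 rad/s.
f_n = ω_n/(2π) = 4.759/6.283 = 0.7574 Hz.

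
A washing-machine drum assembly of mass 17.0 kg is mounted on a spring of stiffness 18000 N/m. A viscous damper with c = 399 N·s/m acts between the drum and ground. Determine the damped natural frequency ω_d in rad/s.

ω_n = √(k/m) = √(18000/17.0) = 32.54 rad/s.
Critical damping c_c = 2√(k·m) = 2√(18000 × 17.0) = 1106 N·s/m, so ζ = c/c_c = 399/1106 = 0.3606.
ω_d = ω_n√(1 − ζ²) = 32.54 × √(1 − 0.130) = 30.35 rad/s.

30.3 rad/s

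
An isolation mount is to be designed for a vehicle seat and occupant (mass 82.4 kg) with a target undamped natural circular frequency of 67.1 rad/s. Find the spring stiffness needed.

371000 N/m

k = m·ω_n² = 82.4 × 67.10² = 82.4 × 4502 = 371000 N/m.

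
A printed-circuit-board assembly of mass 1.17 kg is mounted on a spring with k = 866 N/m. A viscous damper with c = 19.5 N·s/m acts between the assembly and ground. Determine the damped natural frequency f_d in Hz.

ω_n = √(k/m) = √(866.0/1.17) = 27.21 rad/s.
Critical damping c_c = 2√(k·m) = 2√(866.0 × 1.17) = 63.66 N·s/m, so ζ = c/c_c = 19.5/63.66 = 0.3063.
ω_d = ω_n√(1 − ζ²) = 27.21 × √(1 − 0.0938) = 25.90 rad/s.
f_d = ω_d/(2π) = 4.122 Hz.

4.12 Hz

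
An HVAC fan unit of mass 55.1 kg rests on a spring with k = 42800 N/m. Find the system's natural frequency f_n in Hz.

4.44 Hz

ω_n = √(k/m) = √(42800/55.1) = √776.8 = 27.87 rad/s.
f_n = ω_n/(2π) = 27.87/6.283 = 4.436 Hz.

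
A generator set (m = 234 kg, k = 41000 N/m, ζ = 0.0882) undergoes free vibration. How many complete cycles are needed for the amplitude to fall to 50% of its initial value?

Logarithmic decrement δ = 2πζ/√(1 − ζ²) = 2π × 0.08820/√(1 − 0.00778) = 0.5563.
x_n/x₀ = e^(−nδ) ≤ 0.5; take ln: n ≥ ln(1/0.5)/δ = 0.6931/0.5563 = 1.246.
So 2 complete cycles are required.

2 cycles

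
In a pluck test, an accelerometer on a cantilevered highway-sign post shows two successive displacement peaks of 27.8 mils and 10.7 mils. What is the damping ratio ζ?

0.150

Logarithmic decrement δ = (1/n)·ln(x₀/x_n) = (1/1)·ln(27.8/10.7) = (1/1)·ln(2.598) = 0.9548.
ζ = δ/√(4π² + δ²) = 0.9548/√(39.48 + 0.912) = 0.9548/6.355 = 0.1502.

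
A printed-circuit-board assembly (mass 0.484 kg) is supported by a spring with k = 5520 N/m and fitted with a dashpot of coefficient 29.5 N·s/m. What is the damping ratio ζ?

ω_n = √(k/m) = √(5520/0.484) = 106.8 rad/s.
Critical damping c_c = 2√(k·m) = 2√(5520 × 0.484) = 103.4 N·s/m, so ζ = c/c_c = 29.5/103.4 = 0.2854.

0.285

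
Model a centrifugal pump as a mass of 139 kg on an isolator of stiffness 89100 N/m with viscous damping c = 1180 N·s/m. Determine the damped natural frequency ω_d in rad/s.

25.0 rad/s

ω_n = √(k/m) = √(89100/139) = 25.32 rad/s.
Critical damping c_c = 2√(k·m) = 2√(89100 × 139) = 7038 N·s/m, so ζ = c/c_c = 1180/7038 = 0.1677.
ω_d = ω_n√(1 − ζ²) = 25.32 × √(1 − 0.0281) = 24.96 rad/s.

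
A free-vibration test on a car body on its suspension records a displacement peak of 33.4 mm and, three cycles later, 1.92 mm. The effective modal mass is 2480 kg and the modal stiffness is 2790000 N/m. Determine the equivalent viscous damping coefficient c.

24900 N·s/m

Logarithmic decrement δ = (1/n)·ln(x₀/x_n) = (1/3)·ln(33.4/1.92) = (1/3)·ln(17.40) = 0.9521.
ζ = δ/√(4π² + δ²) = 0.9521/√(39.48 + 0.906) = 0.9521/6.355 = 0.1498.
c = ζ · 2√(km) = 0.1498 × 2√(2790000 × 2480) = 0.1498 × 166400 = 24920 N·s/m.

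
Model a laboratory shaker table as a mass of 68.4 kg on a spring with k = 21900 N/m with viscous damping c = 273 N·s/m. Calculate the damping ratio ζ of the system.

ω_n = √(k/m) = √(21900/68.4) = 17.89 rad/s.
Critical damping c_c = 2√(k·m) = 2√(21900 × 68.4) = 2448 N·s/m, so ζ = c/c_c = 273/2448 = 0.1115.

0.112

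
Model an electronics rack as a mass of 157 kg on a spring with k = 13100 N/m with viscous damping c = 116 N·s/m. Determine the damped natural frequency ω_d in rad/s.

9.13 rad/s

ω_n = √(k/m) = √(13100/157) = 9.135 rad/s.
Critical damping c_c = 2√(k·m) = 2√(13100 × 157) = 2868 N·s/m, so ζ = c/c_c = 116/2868 = 0.04044.
ω_d = ω_n√(1 − ζ²) = 9.135 × √(1 − 0.00164) = 9.127 rad/s.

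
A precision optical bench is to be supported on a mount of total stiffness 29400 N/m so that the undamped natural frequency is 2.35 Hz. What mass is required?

135 kg

ω_n = 2πf_n = 2π × 2.35 = 14.77 rad/s.
m = k/ω_n² = 29400/14.77² = 29400/218.0 = 134.9 kg.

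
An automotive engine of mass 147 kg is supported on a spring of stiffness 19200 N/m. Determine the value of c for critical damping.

c_c = 2√(k·m) = 2√(19200 × 147) = 2 × 1680 = 3360 N·s/m.

3360 N·s/m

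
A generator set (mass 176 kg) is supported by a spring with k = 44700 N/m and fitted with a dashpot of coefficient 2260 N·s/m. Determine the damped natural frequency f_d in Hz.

2.32 Hz

ω_n = √(k/m) = √(44700/176) = 15.94 rad/s.
Critical damping c_c = 2√(k·m) = 2√(44700 × 176) = 5610 N·s/m, so ζ = c/c_c = 2260/5610 = 0.4029.
ω_d = ω_n√(1 − ζ²) = 15.94 × √(1 − 0.162) = 14.59 rad/s.
f_d = ω_d/(2π) = 2.321 Hz.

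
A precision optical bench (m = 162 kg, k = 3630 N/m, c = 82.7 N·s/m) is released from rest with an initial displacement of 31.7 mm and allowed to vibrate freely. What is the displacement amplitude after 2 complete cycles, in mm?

ζ = c/(2√(km)) = 82.7/(2√(3630 × 162)) = 82.7/1534 = 0.05392.
Logarithmic decrement δ = 2πζ/√(1 − ζ²) = 2π × 0.05392/√(1 − 0.00291) = 0.3393.
After n cycles, x_n/x₀ = e^(−nδ), so x_2 = 31.7 × e^(−2 × 0.3393) = 31.7 × 0.5073 = 16.08 mm.

16.1 mm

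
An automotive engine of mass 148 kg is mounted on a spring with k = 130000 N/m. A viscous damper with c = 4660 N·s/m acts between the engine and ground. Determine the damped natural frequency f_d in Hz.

ω_n = √(k/m) = √(130000/148) = 29.64 rad/s.
Critical damping c_c = 2√(k·m) = 2√(130000 × 148) = 8773 N·s/m, so ζ = c/c_c = 4660/8773 = 0.5312.
ω_d = ω_n√(1 − ζ²) = 29.64 × √(1 − 0.282) = 25.11 rad/s.
f_d = ω_d/(2π) = 3.996 Hz.

4.00 Hz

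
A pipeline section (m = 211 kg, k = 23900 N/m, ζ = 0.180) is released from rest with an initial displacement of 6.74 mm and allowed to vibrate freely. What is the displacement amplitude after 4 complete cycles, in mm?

Logarithmic decrement δ = 2πζ/√(1 − ζ²) = 2π × 0.1800/√(1 − 0.0324) = 1.150.
After n cycles, x_n/x₀ = e^(−nδ), so x_4 = 6.74 × e^(−4 × 1.150) = 6.74 × 0.01006 = 0.06782 mm.

0.0678 mm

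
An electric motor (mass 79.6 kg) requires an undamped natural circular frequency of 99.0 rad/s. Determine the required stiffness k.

780000 N/m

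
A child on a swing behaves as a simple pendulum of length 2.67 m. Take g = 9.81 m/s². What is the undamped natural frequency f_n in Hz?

For a simple pendulum ω_n = √(g/L) = √(9.81/2.67) = √3.674 = 1.917 rad/s.
f_n = ω_n/(2π) = 1.917/6.283 = 0.3051 Hz.

0.305 Hz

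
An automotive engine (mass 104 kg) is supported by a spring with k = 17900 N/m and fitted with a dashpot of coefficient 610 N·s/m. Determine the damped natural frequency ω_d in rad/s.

12.8 rad/s

ω_n = √(k/m) = √(17900/104) = 13.12 rad/s.
Critical damping c_c = 2√(k·m) = 2√(17900 × 104) = 2729 N·s/m, so ζ = c/c_c = 610/2729 = 0.2235.
ω_d = ω_n√(1 − ζ²) = 13.12 × √(1 − 0.0500) = 12.79 rad/s.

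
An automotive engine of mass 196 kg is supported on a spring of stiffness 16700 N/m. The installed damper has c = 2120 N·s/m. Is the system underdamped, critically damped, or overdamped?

underdamped

c_c = 2√(k·m) = 3618 N·s/m; ζ = c/c_c = 2120/3618 = 0.586.
Since ζ < 1 the system is underdamped.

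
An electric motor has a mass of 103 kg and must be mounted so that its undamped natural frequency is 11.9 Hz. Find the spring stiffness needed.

576000 N/m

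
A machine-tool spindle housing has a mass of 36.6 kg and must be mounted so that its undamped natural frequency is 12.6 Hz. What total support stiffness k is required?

229000 N/m

ω_n = 2πf_n = 2π × 12.6 = 79.17 rad/s.
k = m·ω_n² = 36.6 × 79.17² = 36.6 × 6268 = 229400 N/m.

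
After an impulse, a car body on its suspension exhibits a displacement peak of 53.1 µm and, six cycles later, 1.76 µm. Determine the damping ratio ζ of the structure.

Logarithmic decrement δ = (1/n)·ln(x₀/x_n) = (1/6)·ln(53.1/1.76) = (1/6)·ln(30.17) = 0.5678.
ζ = δ/√(4π² + δ²) = 0.5678/√(39.48 + 0.322) = 0.5678/6.309 = 0.09000.

0.0900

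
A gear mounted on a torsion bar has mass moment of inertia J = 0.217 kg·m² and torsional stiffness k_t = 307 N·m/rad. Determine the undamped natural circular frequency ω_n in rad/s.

ω_n = √(k_t/J) = √(307/0.217) = √1415 = 37.61 rad/s.

37.6 rad/s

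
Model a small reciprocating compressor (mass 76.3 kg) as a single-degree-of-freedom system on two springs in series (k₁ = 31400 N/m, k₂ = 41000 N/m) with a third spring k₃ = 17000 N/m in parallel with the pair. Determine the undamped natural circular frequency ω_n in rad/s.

21.4 rad/s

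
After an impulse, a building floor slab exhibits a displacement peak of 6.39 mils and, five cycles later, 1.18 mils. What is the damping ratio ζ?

Logarithmic decrement δ = (1/n)·ln(x₀/x_n) = (1/5)·ln(6.39/1.18) = (1/5)·ln(5.415) = 0.3378.
ζ = δ/√(4π² + δ²) = 0.3378/√(39.48 + 0.114) = 0.3378/6.292 = 0.05369.

0.0537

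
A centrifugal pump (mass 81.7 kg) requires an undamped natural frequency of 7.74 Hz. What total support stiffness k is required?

193000 N/m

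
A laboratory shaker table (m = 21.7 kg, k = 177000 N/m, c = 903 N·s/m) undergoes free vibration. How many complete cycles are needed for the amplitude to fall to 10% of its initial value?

2 cycles

ζ = c/(2√(km)) = 903/(2√(177000 × 21.7)) = 903/3920 = 0.2304.
Logarithmic decrement δ = 2πζ/√(1 − ζ²) = 2π × 0.2304/√(1 − 0.0531) = 1.488.
x_n/x₀ = e^(−nδ) ≤ 0.1; take ln: n ≥ ln(1/0.1)/δ = 2.303/1.488 = 1.548.
So 2 complete cycles are required.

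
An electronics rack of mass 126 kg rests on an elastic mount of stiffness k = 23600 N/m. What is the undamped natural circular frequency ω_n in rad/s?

13.7 rad/s

ω_n = √(k/m) = √(23600/126) = √187.3 = 13.69 rad/s.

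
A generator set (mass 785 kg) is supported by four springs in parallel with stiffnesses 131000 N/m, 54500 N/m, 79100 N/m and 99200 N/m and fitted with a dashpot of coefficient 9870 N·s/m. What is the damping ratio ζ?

0.292

Parallel springs add: k_eq = 131000 + 54500 + 79100 + 99200 = 363800 N/m.
ω_n = √(k_eq/m) = √(363800/785) = 21.53 rad/s.
Critical damping c_c = 2√(k_eq·m) = 2√(363800 × 785) = 33800 N·s/m, so ζ = c/c_c = 9870/33800 = 0.2920.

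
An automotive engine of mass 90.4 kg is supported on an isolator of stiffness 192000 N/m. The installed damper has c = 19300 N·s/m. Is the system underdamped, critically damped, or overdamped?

c_c = 2√(k·m) = 8332 N·s/m; ζ = c/c_c = 19300/8332 = 2.32.
Since ζ > 1 the system is overdamped.

overdamped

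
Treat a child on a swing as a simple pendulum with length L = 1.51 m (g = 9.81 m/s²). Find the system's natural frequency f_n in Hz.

For a simple pendulum ω_n = √(g/L) = √(9.81/1.51) = √6.497 = 2.549 rad/s.
f_n = ω_n/(2π) = 2.549/6.283 = 0.4057 Hz.

0.406 Hz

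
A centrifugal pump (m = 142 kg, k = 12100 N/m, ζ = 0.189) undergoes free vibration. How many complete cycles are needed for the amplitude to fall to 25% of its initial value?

2 cycles

Logarithmic decrement δ = 2πζ/√(1 − ζ²) = 2π × 0.1890/√(1 − 0.0357) = 1.209.
x_n/x₀ = e^(−nδ) ≤ 0.25; take ln: n ≥ ln(1/0.25)/δ = 1.386/1.209 = 1.146.
So 2 complete cycles are required.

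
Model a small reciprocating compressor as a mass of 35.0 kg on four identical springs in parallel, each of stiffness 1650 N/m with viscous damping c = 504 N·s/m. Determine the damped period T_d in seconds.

0.537 s

Parallel springs add: k_eq = 4 × 1650 = 6600 N/m.
ω_n = √(k_eq/m) = √(6600/35.0) = 13.73 rad/s.
Critical damping c_c = 2√(k_eq·m) = 2√(6600 × 35.0) = 961.2 N·s/m, so ζ = c/c_c = 504/961.2 = 0.5243.
ω_d = ω_n√(1 − ζ²) = 13.73 × √(1 − 0.275) = 11.69 rad/s.
T_d = 2π/ω_d = 0.5373 s.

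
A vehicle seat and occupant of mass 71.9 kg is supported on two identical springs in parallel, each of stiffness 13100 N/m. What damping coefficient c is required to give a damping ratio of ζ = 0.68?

1870 N·s/m

Parallel springs add: k_eq = 2 × 13100 = 26200 N/m.
c_c = 2√(k_eq·m) = 2√(26200 × 71.9) = 2745 N·s/m.
c = ζ·c_c = 0.68 × 2745 = 1867 N·s/m.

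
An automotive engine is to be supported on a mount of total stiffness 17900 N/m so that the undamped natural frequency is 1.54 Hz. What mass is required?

191 kg

ω_n = 2πf_n = 2π × 1.54 = 9.676 rad/s.
m = k/ω_n² = 17900/9.676² = 17900/93.63 = 191.2 kg.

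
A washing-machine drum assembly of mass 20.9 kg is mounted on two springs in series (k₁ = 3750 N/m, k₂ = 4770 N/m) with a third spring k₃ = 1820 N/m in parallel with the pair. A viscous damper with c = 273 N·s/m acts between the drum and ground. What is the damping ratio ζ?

0.477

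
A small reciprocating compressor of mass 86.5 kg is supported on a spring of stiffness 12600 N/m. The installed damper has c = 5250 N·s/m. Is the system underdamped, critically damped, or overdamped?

c_c = 2√(k·m) = 2088 N·s/m; ζ = c/c_c = 5250/2088 = 2.51.
Since ζ > 1 the system is overdamped.

overdamped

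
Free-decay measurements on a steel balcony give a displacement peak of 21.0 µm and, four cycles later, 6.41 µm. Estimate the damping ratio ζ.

0.0472

Logarithmic decrement δ = (1/n)·ln(x₀/x_n) = (1/4)·ln(21.0/6.41) = (1/4)·ln(3.276) = 0.2967.
ζ = δ/√(4π² + δ²) = 0.2967/√(39.48 + 0.0880) = 0.2967/6.290 = 0.04716.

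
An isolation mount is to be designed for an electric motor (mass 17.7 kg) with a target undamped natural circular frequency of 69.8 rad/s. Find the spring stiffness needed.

86200 N/m

k = m·ω_n² = 17.7 × 69.80² = 17.7 × 4872 = 86240 N/m.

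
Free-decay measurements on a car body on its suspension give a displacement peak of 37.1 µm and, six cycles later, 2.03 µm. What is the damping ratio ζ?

Logarithmic decrement δ = (1/n)·ln(x₀/x_n) = (1/6)·ln(37.1/2.03) = (1/6)·ln(18.28) = 0.4843.
ζ = δ/√(4π² + δ²) = 0.4843/√(39.48 + 0.235) = 0.4843/6.302 = 0.07685.

0.0768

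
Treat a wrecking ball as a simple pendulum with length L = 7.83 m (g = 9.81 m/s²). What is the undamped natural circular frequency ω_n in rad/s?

1.12 rad/s

For a simple pendulum ω_n = √(g/L) = √(9.81/7.83) = √1.253 = 1.119 rad/s.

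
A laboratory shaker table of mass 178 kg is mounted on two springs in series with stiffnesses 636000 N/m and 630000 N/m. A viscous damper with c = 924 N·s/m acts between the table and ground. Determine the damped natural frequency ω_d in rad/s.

42.1 rad/s

Series springs: 1/k_eq = 1/636000 + 1/630000 = 3.160×10^-6, so k_eq = 316500 N/m.
ω_n = √(k_eq/m) = √(316500/178) = 42.17 rad/s.
Critical damping c_c = 2√(k_eq·m) = 2√(316500 × 178) = 15010 N·s/m, so ζ = c/c_c = 924/15010 = 0.06155.
ω_d = ω_n√(1 − ζ²) = 42.17 × √(1 − 0.00379) = 42.09 rad/s.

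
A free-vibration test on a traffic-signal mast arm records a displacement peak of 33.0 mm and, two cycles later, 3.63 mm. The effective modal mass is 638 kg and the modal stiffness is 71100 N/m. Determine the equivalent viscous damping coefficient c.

Logarithmic decrement δ = (1/n)·ln(x₀/x_n) = (1/2)·ln(33.0/3.63) = (1/2)·ln(9.091) = 1.104.
ζ = δ/√(4π² + δ²) = 1.104/√(39.48 + 1.22) = 1.104/6.379 = 0.1730.
c = ζ · 2√(km) = 0.1730 × 2√(71100 × 638) = 0.1730 × 13470 = 2330 N·s/m.

2330 N·s/m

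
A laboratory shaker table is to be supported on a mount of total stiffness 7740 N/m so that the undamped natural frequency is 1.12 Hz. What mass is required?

ω_n = 2πf_n = 2π × 1.12 = 7.037 rad/s.
m = k/ω_n² = 7740/7.037² = 7740/49.52 = 156.3 kg.

156 kg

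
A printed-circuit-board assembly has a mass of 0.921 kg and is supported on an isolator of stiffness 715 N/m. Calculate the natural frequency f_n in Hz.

4.43 Hz

ω_n = √(k/m) = √(715.0/0.921) = √776.3 = 27.86 rad/s.
f_n = ω_n/(2π) = 27.86/6.283 = 4.434 Hz.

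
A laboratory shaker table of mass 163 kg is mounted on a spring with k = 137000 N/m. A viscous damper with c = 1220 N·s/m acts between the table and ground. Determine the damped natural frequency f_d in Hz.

4.58 Hz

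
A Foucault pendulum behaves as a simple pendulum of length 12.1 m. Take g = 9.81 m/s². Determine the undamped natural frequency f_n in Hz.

For a simple pendulum ω_n = √(g/L) = √(9.81/12.1) = √0.8107 = 0.9004 rad/s.
f_n = ω_n/(2π) = 0.9004/6.283 = 0.1433 Hz.

0.143 Hz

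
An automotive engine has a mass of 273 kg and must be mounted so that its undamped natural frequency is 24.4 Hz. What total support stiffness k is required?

6420000 N/m

ω_n = 2πf_n = 2π × 24.4 = 153.3 rad/s.
k = m·ω_n² = 273 × 153.3² = 273 × 23500 = 6417000 N/m.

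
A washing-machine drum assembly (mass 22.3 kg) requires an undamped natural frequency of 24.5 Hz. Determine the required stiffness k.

528000 N/m

ω_n = 2πf_n = 2π × 24.5 = 153.9 rad/s.
k = m·ω_n² = 22.3 × 153.9² = 22.3 × 23700 = 528400 N/m.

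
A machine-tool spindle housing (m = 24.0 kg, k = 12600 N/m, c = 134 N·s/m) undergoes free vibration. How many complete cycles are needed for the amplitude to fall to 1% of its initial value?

ζ = c/(2√(km)) = 134/(2√(12600 × 24.0)) = 134/1100 = 0.1218.
Logarithmic decrement δ = 2πζ/√(1 − ζ²) = 2π × 0.1218/√(1 − 0.0148) = 0.7713.
x_n/x₀ = e^(−nδ) ≤ 0.01; take ln: n ≥ ln(1/0.01)/δ = 4.605/0.7713 = 5.971.
So 6 complete cycles are required.

6 cycles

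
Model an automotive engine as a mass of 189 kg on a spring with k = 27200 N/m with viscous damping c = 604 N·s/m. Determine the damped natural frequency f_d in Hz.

1.89 Hz

ω_n = √(k/m) = √(27200/189) = 12.00 rad/s.
Critical damping c_c = 2√(k·m) = 2√(27200 × 189) = 4535 N·s/m, so ζ = c/c_c = 604/4535 = 0.1332.
ω_d = ω_n√(1 − ζ²) = 12.00 × √(1 − 0.0177) = 11.89 rad/s.
f_d = ω_d/(2π) = 1.892 Hz.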